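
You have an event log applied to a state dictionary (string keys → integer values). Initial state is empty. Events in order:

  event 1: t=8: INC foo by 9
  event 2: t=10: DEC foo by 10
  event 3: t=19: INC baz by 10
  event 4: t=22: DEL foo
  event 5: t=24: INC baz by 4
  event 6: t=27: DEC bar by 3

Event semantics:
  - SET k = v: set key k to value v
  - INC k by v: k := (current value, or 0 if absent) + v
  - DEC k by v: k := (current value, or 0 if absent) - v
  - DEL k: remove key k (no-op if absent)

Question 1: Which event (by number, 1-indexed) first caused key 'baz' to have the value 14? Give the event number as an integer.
Looking for first event where baz becomes 14:
  event 3: baz = 10
  event 4: baz = 10
  event 5: baz 10 -> 14  <-- first match

Answer: 5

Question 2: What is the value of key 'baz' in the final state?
Answer: 14

Derivation:
Track key 'baz' through all 6 events:
  event 1 (t=8: INC foo by 9): baz unchanged
  event 2 (t=10: DEC foo by 10): baz unchanged
  event 3 (t=19: INC baz by 10): baz (absent) -> 10
  event 4 (t=22: DEL foo): baz unchanged
  event 5 (t=24: INC baz by 4): baz 10 -> 14
  event 6 (t=27: DEC bar by 3): baz unchanged
Final: baz = 14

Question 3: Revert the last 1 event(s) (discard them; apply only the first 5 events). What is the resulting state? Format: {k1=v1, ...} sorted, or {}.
Answer: {baz=14}

Derivation:
Keep first 5 events (discard last 1):
  after event 1 (t=8: INC foo by 9): {foo=9}
  after event 2 (t=10: DEC foo by 10): {foo=-1}
  after event 3 (t=19: INC baz by 10): {baz=10, foo=-1}
  after event 4 (t=22: DEL foo): {baz=10}
  after event 5 (t=24: INC baz by 4): {baz=14}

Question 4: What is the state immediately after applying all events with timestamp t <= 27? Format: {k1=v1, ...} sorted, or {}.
Answer: {bar=-3, baz=14}

Derivation:
Apply events with t <= 27 (6 events):
  after event 1 (t=8: INC foo by 9): {foo=9}
  after event 2 (t=10: DEC foo by 10): {foo=-1}
  after event 3 (t=19: INC baz by 10): {baz=10, foo=-1}
  after event 4 (t=22: DEL foo): {baz=10}
  after event 5 (t=24: INC baz by 4): {baz=14}
  after event 6 (t=27: DEC bar by 3): {bar=-3, baz=14}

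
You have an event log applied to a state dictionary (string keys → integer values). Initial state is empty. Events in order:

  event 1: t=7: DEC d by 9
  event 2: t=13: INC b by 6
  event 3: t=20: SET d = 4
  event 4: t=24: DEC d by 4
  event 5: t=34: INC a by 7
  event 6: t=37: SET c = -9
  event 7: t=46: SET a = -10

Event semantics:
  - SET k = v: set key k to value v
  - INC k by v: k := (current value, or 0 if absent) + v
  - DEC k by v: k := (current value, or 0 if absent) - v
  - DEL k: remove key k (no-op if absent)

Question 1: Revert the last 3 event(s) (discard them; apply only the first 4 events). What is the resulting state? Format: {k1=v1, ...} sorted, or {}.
Answer: {b=6, d=0}

Derivation:
Keep first 4 events (discard last 3):
  after event 1 (t=7: DEC d by 9): {d=-9}
  after event 2 (t=13: INC b by 6): {b=6, d=-9}
  after event 3 (t=20: SET d = 4): {b=6, d=4}
  after event 4 (t=24: DEC d by 4): {b=6, d=0}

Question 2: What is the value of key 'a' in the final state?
Answer: -10

Derivation:
Track key 'a' through all 7 events:
  event 1 (t=7: DEC d by 9): a unchanged
  event 2 (t=13: INC b by 6): a unchanged
  event 3 (t=20: SET d = 4): a unchanged
  event 4 (t=24: DEC d by 4): a unchanged
  event 5 (t=34: INC a by 7): a (absent) -> 7
  event 6 (t=37: SET c = -9): a unchanged
  event 7 (t=46: SET a = -10): a 7 -> -10
Final: a = -10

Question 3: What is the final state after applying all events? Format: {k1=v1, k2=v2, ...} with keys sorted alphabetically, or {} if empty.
Answer: {a=-10, b=6, c=-9, d=0}

Derivation:
  after event 1 (t=7: DEC d by 9): {d=-9}
  after event 2 (t=13: INC b by 6): {b=6, d=-9}
  after event 3 (t=20: SET d = 4): {b=6, d=4}
  after event 4 (t=24: DEC d by 4): {b=6, d=0}
  after event 5 (t=34: INC a by 7): {a=7, b=6, d=0}
  after event 6 (t=37: SET c = -9): {a=7, b=6, c=-9, d=0}
  after event 7 (t=46: SET a = -10): {a=-10, b=6, c=-9, d=0}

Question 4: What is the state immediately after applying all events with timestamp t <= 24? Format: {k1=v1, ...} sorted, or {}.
Answer: {b=6, d=0}

Derivation:
Apply events with t <= 24 (4 events):
  after event 1 (t=7: DEC d by 9): {d=-9}
  after event 2 (t=13: INC b by 6): {b=6, d=-9}
  after event 3 (t=20: SET d = 4): {b=6, d=4}
  after event 4 (t=24: DEC d by 4): {b=6, d=0}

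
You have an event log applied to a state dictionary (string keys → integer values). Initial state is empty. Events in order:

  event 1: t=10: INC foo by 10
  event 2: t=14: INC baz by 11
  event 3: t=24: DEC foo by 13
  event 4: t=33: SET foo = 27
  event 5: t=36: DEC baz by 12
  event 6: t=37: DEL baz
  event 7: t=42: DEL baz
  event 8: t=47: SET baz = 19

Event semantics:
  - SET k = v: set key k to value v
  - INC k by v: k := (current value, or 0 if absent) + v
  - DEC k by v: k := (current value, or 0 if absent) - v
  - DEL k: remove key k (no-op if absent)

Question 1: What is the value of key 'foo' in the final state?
Answer: 27

Derivation:
Track key 'foo' through all 8 events:
  event 1 (t=10: INC foo by 10): foo (absent) -> 10
  event 2 (t=14: INC baz by 11): foo unchanged
  event 3 (t=24: DEC foo by 13): foo 10 -> -3
  event 4 (t=33: SET foo = 27): foo -3 -> 27
  event 5 (t=36: DEC baz by 12): foo unchanged
  event 6 (t=37: DEL baz): foo unchanged
  event 7 (t=42: DEL baz): foo unchanged
  event 8 (t=47: SET baz = 19): foo unchanged
Final: foo = 27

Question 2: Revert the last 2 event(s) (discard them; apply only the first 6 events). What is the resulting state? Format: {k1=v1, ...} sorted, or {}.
Keep first 6 events (discard last 2):
  after event 1 (t=10: INC foo by 10): {foo=10}
  after event 2 (t=14: INC baz by 11): {baz=11, foo=10}
  after event 3 (t=24: DEC foo by 13): {baz=11, foo=-3}
  after event 4 (t=33: SET foo = 27): {baz=11, foo=27}
  after event 5 (t=36: DEC baz by 12): {baz=-1, foo=27}
  after event 6 (t=37: DEL baz): {foo=27}

Answer: {foo=27}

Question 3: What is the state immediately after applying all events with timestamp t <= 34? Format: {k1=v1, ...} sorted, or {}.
Answer: {baz=11, foo=27}

Derivation:
Apply events with t <= 34 (4 events):
  after event 1 (t=10: INC foo by 10): {foo=10}
  after event 2 (t=14: INC baz by 11): {baz=11, foo=10}
  after event 3 (t=24: DEC foo by 13): {baz=11, foo=-3}
  after event 4 (t=33: SET foo = 27): {baz=11, foo=27}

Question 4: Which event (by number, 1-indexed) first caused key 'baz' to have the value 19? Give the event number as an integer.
Answer: 8

Derivation:
Looking for first event where baz becomes 19:
  event 2: baz = 11
  event 3: baz = 11
  event 4: baz = 11
  event 5: baz = -1
  event 6: baz = (absent)
  event 8: baz (absent) -> 19  <-- first match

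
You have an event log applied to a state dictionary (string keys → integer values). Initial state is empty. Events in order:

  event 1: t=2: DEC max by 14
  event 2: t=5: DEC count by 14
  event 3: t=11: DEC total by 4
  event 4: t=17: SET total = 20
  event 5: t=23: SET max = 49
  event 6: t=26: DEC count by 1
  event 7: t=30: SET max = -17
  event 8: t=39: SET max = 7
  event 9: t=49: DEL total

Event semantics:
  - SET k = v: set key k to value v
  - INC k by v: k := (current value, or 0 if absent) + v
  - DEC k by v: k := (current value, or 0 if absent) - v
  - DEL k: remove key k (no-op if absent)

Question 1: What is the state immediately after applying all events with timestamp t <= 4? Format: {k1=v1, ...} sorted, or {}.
Apply events with t <= 4 (1 events):
  after event 1 (t=2: DEC max by 14): {max=-14}

Answer: {max=-14}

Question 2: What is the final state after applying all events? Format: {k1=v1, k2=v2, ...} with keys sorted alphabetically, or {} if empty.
  after event 1 (t=2: DEC max by 14): {max=-14}
  after event 2 (t=5: DEC count by 14): {count=-14, max=-14}
  after event 3 (t=11: DEC total by 4): {count=-14, max=-14, total=-4}
  after event 4 (t=17: SET total = 20): {count=-14, max=-14, total=20}
  after event 5 (t=23: SET max = 49): {count=-14, max=49, total=20}
  after event 6 (t=26: DEC count by 1): {count=-15, max=49, total=20}
  after event 7 (t=30: SET max = -17): {count=-15, max=-17, total=20}
  after event 8 (t=39: SET max = 7): {count=-15, max=7, total=20}
  after event 9 (t=49: DEL total): {count=-15, max=7}

Answer: {count=-15, max=7}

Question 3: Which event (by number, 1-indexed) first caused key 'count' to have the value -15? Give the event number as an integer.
Answer: 6

Derivation:
Looking for first event where count becomes -15:
  event 2: count = -14
  event 3: count = -14
  event 4: count = -14
  event 5: count = -14
  event 6: count -14 -> -15  <-- first match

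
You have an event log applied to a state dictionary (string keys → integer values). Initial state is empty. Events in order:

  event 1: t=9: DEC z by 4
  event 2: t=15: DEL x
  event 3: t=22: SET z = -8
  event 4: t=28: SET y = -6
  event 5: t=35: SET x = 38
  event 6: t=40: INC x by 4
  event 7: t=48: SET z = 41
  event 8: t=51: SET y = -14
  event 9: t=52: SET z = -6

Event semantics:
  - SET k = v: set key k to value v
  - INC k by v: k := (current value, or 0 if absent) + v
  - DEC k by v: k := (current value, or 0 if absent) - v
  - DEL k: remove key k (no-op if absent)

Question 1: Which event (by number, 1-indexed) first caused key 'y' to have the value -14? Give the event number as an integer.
Looking for first event where y becomes -14:
  event 4: y = -6
  event 5: y = -6
  event 6: y = -6
  event 7: y = -6
  event 8: y -6 -> -14  <-- first match

Answer: 8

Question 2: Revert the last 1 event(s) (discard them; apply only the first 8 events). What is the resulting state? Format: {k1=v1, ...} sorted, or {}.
Keep first 8 events (discard last 1):
  after event 1 (t=9: DEC z by 4): {z=-4}
  after event 2 (t=15: DEL x): {z=-4}
  after event 3 (t=22: SET z = -8): {z=-8}
  after event 4 (t=28: SET y = -6): {y=-6, z=-8}
  after event 5 (t=35: SET x = 38): {x=38, y=-6, z=-8}
  after event 6 (t=40: INC x by 4): {x=42, y=-6, z=-8}
  after event 7 (t=48: SET z = 41): {x=42, y=-6, z=41}
  after event 8 (t=51: SET y = -14): {x=42, y=-14, z=41}

Answer: {x=42, y=-14, z=41}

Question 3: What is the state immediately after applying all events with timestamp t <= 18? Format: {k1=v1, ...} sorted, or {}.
Answer: {z=-4}

Derivation:
Apply events with t <= 18 (2 events):
  after event 1 (t=9: DEC z by 4): {z=-4}
  after event 2 (t=15: DEL x): {z=-4}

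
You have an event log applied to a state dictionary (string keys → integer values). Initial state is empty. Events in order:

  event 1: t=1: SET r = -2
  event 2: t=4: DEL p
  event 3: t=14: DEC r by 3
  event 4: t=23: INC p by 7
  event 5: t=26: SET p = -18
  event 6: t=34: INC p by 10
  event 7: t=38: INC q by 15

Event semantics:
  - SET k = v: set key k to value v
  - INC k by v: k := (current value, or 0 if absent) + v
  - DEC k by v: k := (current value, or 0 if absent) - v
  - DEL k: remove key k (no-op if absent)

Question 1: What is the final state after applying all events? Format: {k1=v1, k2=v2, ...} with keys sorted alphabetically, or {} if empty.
Answer: {p=-8, q=15, r=-5}

Derivation:
  after event 1 (t=1: SET r = -2): {r=-2}
  after event 2 (t=4: DEL p): {r=-2}
  after event 3 (t=14: DEC r by 3): {r=-5}
  after event 4 (t=23: INC p by 7): {p=7, r=-5}
  after event 5 (t=26: SET p = -18): {p=-18, r=-5}
  after event 6 (t=34: INC p by 10): {p=-8, r=-5}
  after event 7 (t=38: INC q by 15): {p=-8, q=15, r=-5}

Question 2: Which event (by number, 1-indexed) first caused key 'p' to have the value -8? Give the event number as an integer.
Answer: 6

Derivation:
Looking for first event where p becomes -8:
  event 4: p = 7
  event 5: p = -18
  event 6: p -18 -> -8  <-- first match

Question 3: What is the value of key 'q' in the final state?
Answer: 15

Derivation:
Track key 'q' through all 7 events:
  event 1 (t=1: SET r = -2): q unchanged
  event 2 (t=4: DEL p): q unchanged
  event 3 (t=14: DEC r by 3): q unchanged
  event 4 (t=23: INC p by 7): q unchanged
  event 5 (t=26: SET p = -18): q unchanged
  event 6 (t=34: INC p by 10): q unchanged
  event 7 (t=38: INC q by 15): q (absent) -> 15
Final: q = 15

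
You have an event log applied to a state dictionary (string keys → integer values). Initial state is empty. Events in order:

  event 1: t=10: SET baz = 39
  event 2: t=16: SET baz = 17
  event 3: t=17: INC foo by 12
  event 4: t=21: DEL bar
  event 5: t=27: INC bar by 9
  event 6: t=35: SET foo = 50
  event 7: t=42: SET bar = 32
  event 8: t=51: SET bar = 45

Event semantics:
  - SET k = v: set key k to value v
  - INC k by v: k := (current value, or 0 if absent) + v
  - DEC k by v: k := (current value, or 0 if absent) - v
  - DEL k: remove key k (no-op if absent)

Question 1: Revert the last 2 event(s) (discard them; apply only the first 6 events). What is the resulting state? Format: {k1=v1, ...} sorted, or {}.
Answer: {bar=9, baz=17, foo=50}

Derivation:
Keep first 6 events (discard last 2):
  after event 1 (t=10: SET baz = 39): {baz=39}
  after event 2 (t=16: SET baz = 17): {baz=17}
  after event 3 (t=17: INC foo by 12): {baz=17, foo=12}
  after event 4 (t=21: DEL bar): {baz=17, foo=12}
  after event 5 (t=27: INC bar by 9): {bar=9, baz=17, foo=12}
  after event 6 (t=35: SET foo = 50): {bar=9, baz=17, foo=50}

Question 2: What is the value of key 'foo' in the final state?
Answer: 50

Derivation:
Track key 'foo' through all 8 events:
  event 1 (t=10: SET baz = 39): foo unchanged
  event 2 (t=16: SET baz = 17): foo unchanged
  event 3 (t=17: INC foo by 12): foo (absent) -> 12
  event 4 (t=21: DEL bar): foo unchanged
  event 5 (t=27: INC bar by 9): foo unchanged
  event 6 (t=35: SET foo = 50): foo 12 -> 50
  event 7 (t=42: SET bar = 32): foo unchanged
  event 8 (t=51: SET bar = 45): foo unchanged
Final: foo = 50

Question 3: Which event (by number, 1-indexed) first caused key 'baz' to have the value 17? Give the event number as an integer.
Looking for first event where baz becomes 17:
  event 1: baz = 39
  event 2: baz 39 -> 17  <-- first match

Answer: 2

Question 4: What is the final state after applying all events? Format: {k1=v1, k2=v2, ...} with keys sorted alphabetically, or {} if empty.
Answer: {bar=45, baz=17, foo=50}

Derivation:
  after event 1 (t=10: SET baz = 39): {baz=39}
  after event 2 (t=16: SET baz = 17): {baz=17}
  after event 3 (t=17: INC foo by 12): {baz=17, foo=12}
  after event 4 (t=21: DEL bar): {baz=17, foo=12}
  after event 5 (t=27: INC bar by 9): {bar=9, baz=17, foo=12}
  after event 6 (t=35: SET foo = 50): {bar=9, baz=17, foo=50}
  after event 7 (t=42: SET bar = 32): {bar=32, baz=17, foo=50}
  after event 8 (t=51: SET bar = 45): {bar=45, baz=17, foo=50}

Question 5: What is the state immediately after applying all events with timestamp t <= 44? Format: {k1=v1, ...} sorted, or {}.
Answer: {bar=32, baz=17, foo=50}

Derivation:
Apply events with t <= 44 (7 events):
  after event 1 (t=10: SET baz = 39): {baz=39}
  after event 2 (t=16: SET baz = 17): {baz=17}
  after event 3 (t=17: INC foo by 12): {baz=17, foo=12}
  after event 4 (t=21: DEL bar): {baz=17, foo=12}
  after event 5 (t=27: INC bar by 9): {bar=9, baz=17, foo=12}
  after event 6 (t=35: SET foo = 50): {bar=9, baz=17, foo=50}
  after event 7 (t=42: SET bar = 32): {bar=32, baz=17, foo=50}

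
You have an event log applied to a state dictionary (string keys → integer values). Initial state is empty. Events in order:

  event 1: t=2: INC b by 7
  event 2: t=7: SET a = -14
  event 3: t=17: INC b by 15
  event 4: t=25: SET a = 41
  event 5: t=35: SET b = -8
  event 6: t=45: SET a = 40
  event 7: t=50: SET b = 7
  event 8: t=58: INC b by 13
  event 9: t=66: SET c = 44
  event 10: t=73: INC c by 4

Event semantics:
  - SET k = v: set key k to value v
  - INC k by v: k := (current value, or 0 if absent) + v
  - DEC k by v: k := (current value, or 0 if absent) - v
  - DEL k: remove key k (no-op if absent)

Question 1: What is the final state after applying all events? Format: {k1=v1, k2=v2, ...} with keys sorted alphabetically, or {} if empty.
Answer: {a=40, b=20, c=48}

Derivation:
  after event 1 (t=2: INC b by 7): {b=7}
  after event 2 (t=7: SET a = -14): {a=-14, b=7}
  after event 3 (t=17: INC b by 15): {a=-14, b=22}
  after event 4 (t=25: SET a = 41): {a=41, b=22}
  after event 5 (t=35: SET b = -8): {a=41, b=-8}
  after event 6 (t=45: SET a = 40): {a=40, b=-8}
  after event 7 (t=50: SET b = 7): {a=40, b=7}
  after event 8 (t=58: INC b by 13): {a=40, b=20}
  after event 9 (t=66: SET c = 44): {a=40, b=20, c=44}
  after event 10 (t=73: INC c by 4): {a=40, b=20, c=48}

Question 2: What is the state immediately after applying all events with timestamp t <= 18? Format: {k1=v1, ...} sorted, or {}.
Apply events with t <= 18 (3 events):
  after event 1 (t=2: INC b by 7): {b=7}
  after event 2 (t=7: SET a = -14): {a=-14, b=7}
  after event 3 (t=17: INC b by 15): {a=-14, b=22}

Answer: {a=-14, b=22}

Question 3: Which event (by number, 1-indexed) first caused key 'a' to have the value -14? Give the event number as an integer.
Looking for first event where a becomes -14:
  event 2: a (absent) -> -14  <-- first match

Answer: 2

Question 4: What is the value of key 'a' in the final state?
Track key 'a' through all 10 events:
  event 1 (t=2: INC b by 7): a unchanged
  event 2 (t=7: SET a = -14): a (absent) -> -14
  event 3 (t=17: INC b by 15): a unchanged
  event 4 (t=25: SET a = 41): a -14 -> 41
  event 5 (t=35: SET b = -8): a unchanged
  event 6 (t=45: SET a = 40): a 41 -> 40
  event 7 (t=50: SET b = 7): a unchanged
  event 8 (t=58: INC b by 13): a unchanged
  event 9 (t=66: SET c = 44): a unchanged
  event 10 (t=73: INC c by 4): a unchanged
Final: a = 40

Answer: 40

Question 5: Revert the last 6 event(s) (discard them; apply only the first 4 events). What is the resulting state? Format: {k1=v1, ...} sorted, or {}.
Answer: {a=41, b=22}

Derivation:
Keep first 4 events (discard last 6):
  after event 1 (t=2: INC b by 7): {b=7}
  after event 2 (t=7: SET a = -14): {a=-14, b=7}
  after event 3 (t=17: INC b by 15): {a=-14, b=22}
  after event 4 (t=25: SET a = 41): {a=41, b=22}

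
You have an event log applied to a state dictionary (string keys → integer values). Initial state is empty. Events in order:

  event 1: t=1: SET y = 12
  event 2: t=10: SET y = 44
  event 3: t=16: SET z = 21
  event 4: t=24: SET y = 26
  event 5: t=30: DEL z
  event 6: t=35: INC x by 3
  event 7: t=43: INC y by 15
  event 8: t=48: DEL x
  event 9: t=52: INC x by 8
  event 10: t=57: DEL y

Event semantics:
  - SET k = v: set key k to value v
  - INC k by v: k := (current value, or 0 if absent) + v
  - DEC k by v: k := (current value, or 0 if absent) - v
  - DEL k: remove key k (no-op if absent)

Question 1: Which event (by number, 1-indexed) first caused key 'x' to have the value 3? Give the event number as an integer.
Looking for first event where x becomes 3:
  event 6: x (absent) -> 3  <-- first match

Answer: 6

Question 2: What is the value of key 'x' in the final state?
Track key 'x' through all 10 events:
  event 1 (t=1: SET y = 12): x unchanged
  event 2 (t=10: SET y = 44): x unchanged
  event 3 (t=16: SET z = 21): x unchanged
  event 4 (t=24: SET y = 26): x unchanged
  event 5 (t=30: DEL z): x unchanged
  event 6 (t=35: INC x by 3): x (absent) -> 3
  event 7 (t=43: INC y by 15): x unchanged
  event 8 (t=48: DEL x): x 3 -> (absent)
  event 9 (t=52: INC x by 8): x (absent) -> 8
  event 10 (t=57: DEL y): x unchanged
Final: x = 8

Answer: 8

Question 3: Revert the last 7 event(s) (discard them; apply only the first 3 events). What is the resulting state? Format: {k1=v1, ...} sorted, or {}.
Keep first 3 events (discard last 7):
  after event 1 (t=1: SET y = 12): {y=12}
  after event 2 (t=10: SET y = 44): {y=44}
  after event 3 (t=16: SET z = 21): {y=44, z=21}

Answer: {y=44, z=21}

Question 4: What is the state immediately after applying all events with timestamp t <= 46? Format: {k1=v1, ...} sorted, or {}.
Apply events with t <= 46 (7 events):
  after event 1 (t=1: SET y = 12): {y=12}
  after event 2 (t=10: SET y = 44): {y=44}
  after event 3 (t=16: SET z = 21): {y=44, z=21}
  after event 4 (t=24: SET y = 26): {y=26, z=21}
  after event 5 (t=30: DEL z): {y=26}
  after event 6 (t=35: INC x by 3): {x=3, y=26}
  after event 7 (t=43: INC y by 15): {x=3, y=41}

Answer: {x=3, y=41}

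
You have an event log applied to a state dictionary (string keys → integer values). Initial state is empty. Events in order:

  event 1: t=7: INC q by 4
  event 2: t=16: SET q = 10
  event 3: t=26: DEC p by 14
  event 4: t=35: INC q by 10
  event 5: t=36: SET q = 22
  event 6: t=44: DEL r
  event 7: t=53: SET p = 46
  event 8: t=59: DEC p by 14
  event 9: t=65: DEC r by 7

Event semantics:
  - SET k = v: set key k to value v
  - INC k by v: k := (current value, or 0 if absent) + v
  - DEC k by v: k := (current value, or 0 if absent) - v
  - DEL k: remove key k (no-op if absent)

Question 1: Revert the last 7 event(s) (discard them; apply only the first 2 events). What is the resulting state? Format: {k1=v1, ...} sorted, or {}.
Answer: {q=10}

Derivation:
Keep first 2 events (discard last 7):
  after event 1 (t=7: INC q by 4): {q=4}
  after event 2 (t=16: SET q = 10): {q=10}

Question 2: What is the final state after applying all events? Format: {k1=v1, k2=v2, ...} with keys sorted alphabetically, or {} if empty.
  after event 1 (t=7: INC q by 4): {q=4}
  after event 2 (t=16: SET q = 10): {q=10}
  after event 3 (t=26: DEC p by 14): {p=-14, q=10}
  after event 4 (t=35: INC q by 10): {p=-14, q=20}
  after event 5 (t=36: SET q = 22): {p=-14, q=22}
  after event 6 (t=44: DEL r): {p=-14, q=22}
  after event 7 (t=53: SET p = 46): {p=46, q=22}
  after event 8 (t=59: DEC p by 14): {p=32, q=22}
  after event 9 (t=65: DEC r by 7): {p=32, q=22, r=-7}

Answer: {p=32, q=22, r=-7}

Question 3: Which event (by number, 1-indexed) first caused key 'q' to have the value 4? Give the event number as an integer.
Answer: 1

Derivation:
Looking for first event where q becomes 4:
  event 1: q (absent) -> 4  <-- first match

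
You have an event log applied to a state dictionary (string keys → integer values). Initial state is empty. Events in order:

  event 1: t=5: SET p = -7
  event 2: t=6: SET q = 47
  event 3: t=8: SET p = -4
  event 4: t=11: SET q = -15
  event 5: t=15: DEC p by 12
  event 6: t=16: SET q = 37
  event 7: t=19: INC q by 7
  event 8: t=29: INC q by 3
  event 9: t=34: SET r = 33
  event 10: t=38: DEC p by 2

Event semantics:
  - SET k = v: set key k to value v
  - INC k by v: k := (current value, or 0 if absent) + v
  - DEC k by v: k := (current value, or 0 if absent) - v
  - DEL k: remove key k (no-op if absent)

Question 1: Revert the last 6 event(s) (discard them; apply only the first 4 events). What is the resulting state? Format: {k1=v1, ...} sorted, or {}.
Answer: {p=-4, q=-15}

Derivation:
Keep first 4 events (discard last 6):
  after event 1 (t=5: SET p = -7): {p=-7}
  after event 2 (t=6: SET q = 47): {p=-7, q=47}
  after event 3 (t=8: SET p = -4): {p=-4, q=47}
  after event 4 (t=11: SET q = -15): {p=-4, q=-15}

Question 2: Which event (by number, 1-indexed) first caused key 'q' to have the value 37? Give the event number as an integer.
Looking for first event where q becomes 37:
  event 2: q = 47
  event 3: q = 47
  event 4: q = -15
  event 5: q = -15
  event 6: q -15 -> 37  <-- first match

Answer: 6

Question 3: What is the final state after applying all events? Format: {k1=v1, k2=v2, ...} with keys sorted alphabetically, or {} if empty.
Answer: {p=-18, q=47, r=33}

Derivation:
  after event 1 (t=5: SET p = -7): {p=-7}
  after event 2 (t=6: SET q = 47): {p=-7, q=47}
  after event 3 (t=8: SET p = -4): {p=-4, q=47}
  after event 4 (t=11: SET q = -15): {p=-4, q=-15}
  after event 5 (t=15: DEC p by 12): {p=-16, q=-15}
  after event 6 (t=16: SET q = 37): {p=-16, q=37}
  after event 7 (t=19: INC q by 7): {p=-16, q=44}
  after event 8 (t=29: INC q by 3): {p=-16, q=47}
  after event 9 (t=34: SET r = 33): {p=-16, q=47, r=33}
  after event 10 (t=38: DEC p by 2): {p=-18, q=47, r=33}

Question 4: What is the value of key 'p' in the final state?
Track key 'p' through all 10 events:
  event 1 (t=5: SET p = -7): p (absent) -> -7
  event 2 (t=6: SET q = 47): p unchanged
  event 3 (t=8: SET p = -4): p -7 -> -4
  event 4 (t=11: SET q = -15): p unchanged
  event 5 (t=15: DEC p by 12): p -4 -> -16
  event 6 (t=16: SET q = 37): p unchanged
  event 7 (t=19: INC q by 7): p unchanged
  event 8 (t=29: INC q by 3): p unchanged
  event 9 (t=34: SET r = 33): p unchanged
  event 10 (t=38: DEC p by 2): p -16 -> -18
Final: p = -18

Answer: -18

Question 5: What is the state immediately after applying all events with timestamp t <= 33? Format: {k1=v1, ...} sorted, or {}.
Answer: {p=-16, q=47}

Derivation:
Apply events with t <= 33 (8 events):
  after event 1 (t=5: SET p = -7): {p=-7}
  after event 2 (t=6: SET q = 47): {p=-7, q=47}
  after event 3 (t=8: SET p = -4): {p=-4, q=47}
  after event 4 (t=11: SET q = -15): {p=-4, q=-15}
  after event 5 (t=15: DEC p by 12): {p=-16, q=-15}
  after event 6 (t=16: SET q = 37): {p=-16, q=37}
  after event 7 (t=19: INC q by 7): {p=-16, q=44}
  after event 8 (t=29: INC q by 3): {p=-16, q=47}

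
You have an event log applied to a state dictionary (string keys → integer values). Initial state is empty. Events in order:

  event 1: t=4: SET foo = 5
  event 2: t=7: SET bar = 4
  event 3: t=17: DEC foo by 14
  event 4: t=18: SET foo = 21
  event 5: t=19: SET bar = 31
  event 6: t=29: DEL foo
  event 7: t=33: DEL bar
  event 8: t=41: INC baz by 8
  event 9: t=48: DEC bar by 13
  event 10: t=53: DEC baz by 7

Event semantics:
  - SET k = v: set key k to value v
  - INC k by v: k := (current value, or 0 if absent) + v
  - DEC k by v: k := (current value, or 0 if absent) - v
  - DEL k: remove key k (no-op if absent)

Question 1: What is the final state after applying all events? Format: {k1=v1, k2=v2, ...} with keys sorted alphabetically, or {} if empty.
Answer: {bar=-13, baz=1}

Derivation:
  after event 1 (t=4: SET foo = 5): {foo=5}
  after event 2 (t=7: SET bar = 4): {bar=4, foo=5}
  after event 3 (t=17: DEC foo by 14): {bar=4, foo=-9}
  after event 4 (t=18: SET foo = 21): {bar=4, foo=21}
  after event 5 (t=19: SET bar = 31): {bar=31, foo=21}
  after event 6 (t=29: DEL foo): {bar=31}
  after event 7 (t=33: DEL bar): {}
  after event 8 (t=41: INC baz by 8): {baz=8}
  after event 9 (t=48: DEC bar by 13): {bar=-13, baz=8}
  after event 10 (t=53: DEC baz by 7): {bar=-13, baz=1}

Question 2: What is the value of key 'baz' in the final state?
Track key 'baz' through all 10 events:
  event 1 (t=4: SET foo = 5): baz unchanged
  event 2 (t=7: SET bar = 4): baz unchanged
  event 3 (t=17: DEC foo by 14): baz unchanged
  event 4 (t=18: SET foo = 21): baz unchanged
  event 5 (t=19: SET bar = 31): baz unchanged
  event 6 (t=29: DEL foo): baz unchanged
  event 7 (t=33: DEL bar): baz unchanged
  event 8 (t=41: INC baz by 8): baz (absent) -> 8
  event 9 (t=48: DEC bar by 13): baz unchanged
  event 10 (t=53: DEC baz by 7): baz 8 -> 1
Final: baz = 1

Answer: 1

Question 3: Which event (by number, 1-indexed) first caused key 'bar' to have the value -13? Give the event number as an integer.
Looking for first event where bar becomes -13:
  event 2: bar = 4
  event 3: bar = 4
  event 4: bar = 4
  event 5: bar = 31
  event 6: bar = 31
  event 7: bar = (absent)
  event 9: bar (absent) -> -13  <-- first match

Answer: 9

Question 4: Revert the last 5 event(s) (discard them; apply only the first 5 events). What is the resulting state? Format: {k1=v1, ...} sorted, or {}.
Answer: {bar=31, foo=21}

Derivation:
Keep first 5 events (discard last 5):
  after event 1 (t=4: SET foo = 5): {foo=5}
  after event 2 (t=7: SET bar = 4): {bar=4, foo=5}
  after event 3 (t=17: DEC foo by 14): {bar=4, foo=-9}
  after event 4 (t=18: SET foo = 21): {bar=4, foo=21}
  after event 5 (t=19: SET bar = 31): {bar=31, foo=21}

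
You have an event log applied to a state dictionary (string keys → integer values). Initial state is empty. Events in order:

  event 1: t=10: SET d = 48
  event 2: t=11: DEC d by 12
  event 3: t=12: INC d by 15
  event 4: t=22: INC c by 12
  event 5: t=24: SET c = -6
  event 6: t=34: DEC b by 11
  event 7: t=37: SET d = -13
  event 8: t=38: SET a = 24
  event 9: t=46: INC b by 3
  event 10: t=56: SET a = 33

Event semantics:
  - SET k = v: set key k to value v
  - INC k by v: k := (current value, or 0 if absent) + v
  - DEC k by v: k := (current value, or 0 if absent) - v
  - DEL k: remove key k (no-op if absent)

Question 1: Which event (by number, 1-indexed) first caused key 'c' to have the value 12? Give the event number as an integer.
Answer: 4

Derivation:
Looking for first event where c becomes 12:
  event 4: c (absent) -> 12  <-- first match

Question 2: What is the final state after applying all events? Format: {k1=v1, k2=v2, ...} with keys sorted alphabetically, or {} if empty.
Answer: {a=33, b=-8, c=-6, d=-13}

Derivation:
  after event 1 (t=10: SET d = 48): {d=48}
  after event 2 (t=11: DEC d by 12): {d=36}
  after event 3 (t=12: INC d by 15): {d=51}
  after event 4 (t=22: INC c by 12): {c=12, d=51}
  after event 5 (t=24: SET c = -6): {c=-6, d=51}
  after event 6 (t=34: DEC b by 11): {b=-11, c=-6, d=51}
  after event 7 (t=37: SET d = -13): {b=-11, c=-6, d=-13}
  after event 8 (t=38: SET a = 24): {a=24, b=-11, c=-6, d=-13}
  after event 9 (t=46: INC b by 3): {a=24, b=-8, c=-6, d=-13}
  after event 10 (t=56: SET a = 33): {a=33, b=-8, c=-6, d=-13}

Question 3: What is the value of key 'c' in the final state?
Answer: -6

Derivation:
Track key 'c' through all 10 events:
  event 1 (t=10: SET d = 48): c unchanged
  event 2 (t=11: DEC d by 12): c unchanged
  event 3 (t=12: INC d by 15): c unchanged
  event 4 (t=22: INC c by 12): c (absent) -> 12
  event 5 (t=24: SET c = -6): c 12 -> -6
  event 6 (t=34: DEC b by 11): c unchanged
  event 7 (t=37: SET d = -13): c unchanged
  event 8 (t=38: SET a = 24): c unchanged
  event 9 (t=46: INC b by 3): c unchanged
  event 10 (t=56: SET a = 33): c unchanged
Final: c = -6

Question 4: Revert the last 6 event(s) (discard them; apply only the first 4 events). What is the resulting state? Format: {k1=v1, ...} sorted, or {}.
Keep first 4 events (discard last 6):
  after event 1 (t=10: SET d = 48): {d=48}
  after event 2 (t=11: DEC d by 12): {d=36}
  after event 3 (t=12: INC d by 15): {d=51}
  after event 4 (t=22: INC c by 12): {c=12, d=51}

Answer: {c=12, d=51}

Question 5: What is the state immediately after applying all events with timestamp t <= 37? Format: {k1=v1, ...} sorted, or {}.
Apply events with t <= 37 (7 events):
  after event 1 (t=10: SET d = 48): {d=48}
  after event 2 (t=11: DEC d by 12): {d=36}
  after event 3 (t=12: INC d by 15): {d=51}
  after event 4 (t=22: INC c by 12): {c=12, d=51}
  after event 5 (t=24: SET c = -6): {c=-6, d=51}
  after event 6 (t=34: DEC b by 11): {b=-11, c=-6, d=51}
  after event 7 (t=37: SET d = -13): {b=-11, c=-6, d=-13}

Answer: {b=-11, c=-6, d=-13}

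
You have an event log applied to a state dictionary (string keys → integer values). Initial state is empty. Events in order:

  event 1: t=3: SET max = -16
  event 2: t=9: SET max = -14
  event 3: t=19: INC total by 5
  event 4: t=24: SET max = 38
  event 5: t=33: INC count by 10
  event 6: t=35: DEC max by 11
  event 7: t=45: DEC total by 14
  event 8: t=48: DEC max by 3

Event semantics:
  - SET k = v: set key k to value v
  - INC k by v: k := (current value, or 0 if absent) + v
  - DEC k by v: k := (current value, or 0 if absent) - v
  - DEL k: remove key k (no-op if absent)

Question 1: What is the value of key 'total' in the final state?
Track key 'total' through all 8 events:
  event 1 (t=3: SET max = -16): total unchanged
  event 2 (t=9: SET max = -14): total unchanged
  event 3 (t=19: INC total by 5): total (absent) -> 5
  event 4 (t=24: SET max = 38): total unchanged
  event 5 (t=33: INC count by 10): total unchanged
  event 6 (t=35: DEC max by 11): total unchanged
  event 7 (t=45: DEC total by 14): total 5 -> -9
  event 8 (t=48: DEC max by 3): total unchanged
Final: total = -9

Answer: -9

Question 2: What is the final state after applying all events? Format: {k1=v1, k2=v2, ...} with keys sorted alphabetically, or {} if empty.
Answer: {count=10, max=24, total=-9}

Derivation:
  after event 1 (t=3: SET max = -16): {max=-16}
  after event 2 (t=9: SET max = -14): {max=-14}
  after event 3 (t=19: INC total by 5): {max=-14, total=5}
  after event 4 (t=24: SET max = 38): {max=38, total=5}
  after event 5 (t=33: INC count by 10): {count=10, max=38, total=5}
  after event 6 (t=35: DEC max by 11): {count=10, max=27, total=5}
  after event 7 (t=45: DEC total by 14): {count=10, max=27, total=-9}
  after event 8 (t=48: DEC max by 3): {count=10, max=24, total=-9}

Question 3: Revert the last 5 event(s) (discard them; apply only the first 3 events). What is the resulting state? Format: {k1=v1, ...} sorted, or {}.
Keep first 3 events (discard last 5):
  after event 1 (t=3: SET max = -16): {max=-16}
  after event 2 (t=9: SET max = -14): {max=-14}
  after event 3 (t=19: INC total by 5): {max=-14, total=5}

Answer: {max=-14, total=5}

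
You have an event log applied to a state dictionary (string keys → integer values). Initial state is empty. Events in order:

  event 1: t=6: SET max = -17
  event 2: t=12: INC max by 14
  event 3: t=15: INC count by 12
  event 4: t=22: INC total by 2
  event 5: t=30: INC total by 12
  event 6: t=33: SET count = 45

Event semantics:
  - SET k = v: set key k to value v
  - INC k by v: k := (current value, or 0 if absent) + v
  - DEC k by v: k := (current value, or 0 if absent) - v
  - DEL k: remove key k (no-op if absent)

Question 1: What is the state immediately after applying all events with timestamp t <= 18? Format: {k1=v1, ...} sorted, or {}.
Answer: {count=12, max=-3}

Derivation:
Apply events with t <= 18 (3 events):
  after event 1 (t=6: SET max = -17): {max=-17}
  after event 2 (t=12: INC max by 14): {max=-3}
  after event 3 (t=15: INC count by 12): {count=12, max=-3}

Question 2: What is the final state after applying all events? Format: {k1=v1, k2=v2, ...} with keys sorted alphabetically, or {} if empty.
Answer: {count=45, max=-3, total=14}

Derivation:
  after event 1 (t=6: SET max = -17): {max=-17}
  after event 2 (t=12: INC max by 14): {max=-3}
  after event 3 (t=15: INC count by 12): {count=12, max=-3}
  after event 4 (t=22: INC total by 2): {count=12, max=-3, total=2}
  after event 5 (t=30: INC total by 12): {count=12, max=-3, total=14}
  after event 6 (t=33: SET count = 45): {count=45, max=-3, total=14}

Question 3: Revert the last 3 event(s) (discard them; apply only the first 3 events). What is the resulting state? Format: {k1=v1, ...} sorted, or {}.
Answer: {count=12, max=-3}

Derivation:
Keep first 3 events (discard last 3):
  after event 1 (t=6: SET max = -17): {max=-17}
  after event 2 (t=12: INC max by 14): {max=-3}
  after event 3 (t=15: INC count by 12): {count=12, max=-3}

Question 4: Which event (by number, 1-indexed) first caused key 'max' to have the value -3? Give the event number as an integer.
Answer: 2

Derivation:
Looking for first event where max becomes -3:
  event 1: max = -17
  event 2: max -17 -> -3  <-- first match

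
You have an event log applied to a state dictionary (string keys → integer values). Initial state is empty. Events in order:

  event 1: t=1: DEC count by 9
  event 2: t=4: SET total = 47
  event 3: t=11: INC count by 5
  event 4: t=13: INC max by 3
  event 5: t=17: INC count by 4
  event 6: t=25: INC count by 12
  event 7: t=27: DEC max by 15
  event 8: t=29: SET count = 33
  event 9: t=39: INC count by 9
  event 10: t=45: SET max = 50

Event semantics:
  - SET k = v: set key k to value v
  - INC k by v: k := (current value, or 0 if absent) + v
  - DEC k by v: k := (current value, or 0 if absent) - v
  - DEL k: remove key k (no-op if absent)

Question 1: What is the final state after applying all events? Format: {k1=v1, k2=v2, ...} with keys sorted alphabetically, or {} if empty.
  after event 1 (t=1: DEC count by 9): {count=-9}
  after event 2 (t=4: SET total = 47): {count=-9, total=47}
  after event 3 (t=11: INC count by 5): {count=-4, total=47}
  after event 4 (t=13: INC max by 3): {count=-4, max=3, total=47}
  after event 5 (t=17: INC count by 4): {count=0, max=3, total=47}
  after event 6 (t=25: INC count by 12): {count=12, max=3, total=47}
  after event 7 (t=27: DEC max by 15): {count=12, max=-12, total=47}
  after event 8 (t=29: SET count = 33): {count=33, max=-12, total=47}
  after event 9 (t=39: INC count by 9): {count=42, max=-12, total=47}
  after event 10 (t=45: SET max = 50): {count=42, max=50, total=47}

Answer: {count=42, max=50, total=47}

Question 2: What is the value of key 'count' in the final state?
Answer: 42

Derivation:
Track key 'count' through all 10 events:
  event 1 (t=1: DEC count by 9): count (absent) -> -9
  event 2 (t=4: SET total = 47): count unchanged
  event 3 (t=11: INC count by 5): count -9 -> -4
  event 4 (t=13: INC max by 3): count unchanged
  event 5 (t=17: INC count by 4): count -4 -> 0
  event 6 (t=25: INC count by 12): count 0 -> 12
  event 7 (t=27: DEC max by 15): count unchanged
  event 8 (t=29: SET count = 33): count 12 -> 33
  event 9 (t=39: INC count by 9): count 33 -> 42
  event 10 (t=45: SET max = 50): count unchanged
Final: count = 42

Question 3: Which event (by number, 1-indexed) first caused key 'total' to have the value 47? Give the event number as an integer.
Looking for first event where total becomes 47:
  event 2: total (absent) -> 47  <-- first match

Answer: 2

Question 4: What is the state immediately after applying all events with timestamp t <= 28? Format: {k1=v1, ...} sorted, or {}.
Apply events with t <= 28 (7 events):
  after event 1 (t=1: DEC count by 9): {count=-9}
  after event 2 (t=4: SET total = 47): {count=-9, total=47}
  after event 3 (t=11: INC count by 5): {count=-4, total=47}
  after event 4 (t=13: INC max by 3): {count=-4, max=3, total=47}
  after event 5 (t=17: INC count by 4): {count=0, max=3, total=47}
  after event 6 (t=25: INC count by 12): {count=12, max=3, total=47}
  after event 7 (t=27: DEC max by 15): {count=12, max=-12, total=47}

Answer: {count=12, max=-12, total=47}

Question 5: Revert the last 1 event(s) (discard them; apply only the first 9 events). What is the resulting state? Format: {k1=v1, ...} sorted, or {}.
Answer: {count=42, max=-12, total=47}

Derivation:
Keep first 9 events (discard last 1):
  after event 1 (t=1: DEC count by 9): {count=-9}
  after event 2 (t=4: SET total = 47): {count=-9, total=47}
  after event 3 (t=11: INC count by 5): {count=-4, total=47}
  after event 4 (t=13: INC max by 3): {count=-4, max=3, total=47}
  after event 5 (t=17: INC count by 4): {count=0, max=3, total=47}
  after event 6 (t=25: INC count by 12): {count=12, max=3, total=47}
  after event 7 (t=27: DEC max by 15): {count=12, max=-12, total=47}
  after event 8 (t=29: SET count = 33): {count=33, max=-12, total=47}
  after event 9 (t=39: INC count by 9): {count=42, max=-12, total=47}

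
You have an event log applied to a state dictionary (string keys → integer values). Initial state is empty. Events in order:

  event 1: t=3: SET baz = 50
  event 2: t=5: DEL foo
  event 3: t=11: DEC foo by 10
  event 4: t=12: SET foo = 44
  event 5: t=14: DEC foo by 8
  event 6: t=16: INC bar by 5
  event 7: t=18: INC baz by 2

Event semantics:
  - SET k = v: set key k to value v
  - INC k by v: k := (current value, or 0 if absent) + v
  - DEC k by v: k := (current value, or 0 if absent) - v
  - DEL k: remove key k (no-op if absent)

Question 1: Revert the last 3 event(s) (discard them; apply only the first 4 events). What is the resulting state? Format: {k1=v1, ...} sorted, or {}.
Keep first 4 events (discard last 3):
  after event 1 (t=3: SET baz = 50): {baz=50}
  after event 2 (t=5: DEL foo): {baz=50}
  after event 3 (t=11: DEC foo by 10): {baz=50, foo=-10}
  after event 4 (t=12: SET foo = 44): {baz=50, foo=44}

Answer: {baz=50, foo=44}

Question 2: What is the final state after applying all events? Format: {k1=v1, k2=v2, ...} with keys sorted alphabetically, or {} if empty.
  after event 1 (t=3: SET baz = 50): {baz=50}
  after event 2 (t=5: DEL foo): {baz=50}
  after event 3 (t=11: DEC foo by 10): {baz=50, foo=-10}
  after event 4 (t=12: SET foo = 44): {baz=50, foo=44}
  after event 5 (t=14: DEC foo by 8): {baz=50, foo=36}
  after event 6 (t=16: INC bar by 5): {bar=5, baz=50, foo=36}
  after event 7 (t=18: INC baz by 2): {bar=5, baz=52, foo=36}

Answer: {bar=5, baz=52, foo=36}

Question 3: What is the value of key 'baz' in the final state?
Track key 'baz' through all 7 events:
  event 1 (t=3: SET baz = 50): baz (absent) -> 50
  event 2 (t=5: DEL foo): baz unchanged
  event 3 (t=11: DEC foo by 10): baz unchanged
  event 4 (t=12: SET foo = 44): baz unchanged
  event 5 (t=14: DEC foo by 8): baz unchanged
  event 6 (t=16: INC bar by 5): baz unchanged
  event 7 (t=18: INC baz by 2): baz 50 -> 52
Final: baz = 52

Answer: 52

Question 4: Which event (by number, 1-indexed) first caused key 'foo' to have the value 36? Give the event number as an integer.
Answer: 5

Derivation:
Looking for first event where foo becomes 36:
  event 3: foo = -10
  event 4: foo = 44
  event 5: foo 44 -> 36  <-- first match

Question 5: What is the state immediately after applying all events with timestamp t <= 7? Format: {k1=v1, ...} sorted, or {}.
Apply events with t <= 7 (2 events):
  after event 1 (t=3: SET baz = 50): {baz=50}
  after event 2 (t=5: DEL foo): {baz=50}

Answer: {baz=50}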